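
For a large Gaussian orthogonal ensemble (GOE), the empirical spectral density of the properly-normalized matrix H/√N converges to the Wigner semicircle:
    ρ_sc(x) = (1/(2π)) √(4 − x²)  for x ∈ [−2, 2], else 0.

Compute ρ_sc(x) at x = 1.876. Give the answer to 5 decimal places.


ρ_sc(x) = (1/(2π)) √(4 − x²). With x = 1.876:
  4 − x² = 4 − (1.876)² = 4 − 3.519376 = 0.480624.
  √(4 − x²) = 0.693271.
  1/(2π) = 0.159155.
  ρ_sc(1.876) = 0.159155 · 0.693271 = 0.110337.

Rounded to 5 decimal places: ρ_sc(1.876) ≈ 0.11034.


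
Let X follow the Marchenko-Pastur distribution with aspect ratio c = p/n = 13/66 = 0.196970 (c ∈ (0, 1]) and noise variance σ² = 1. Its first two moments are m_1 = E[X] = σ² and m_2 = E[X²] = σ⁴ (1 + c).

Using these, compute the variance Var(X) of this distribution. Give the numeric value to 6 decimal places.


m_1 = E[X] = σ² = 1, so m_1² = 1.
m_2 = E[X²] = σ⁴ (1 + c) = 1 · (1 + 0.196970) = 1 · 1.196970 = 1.196970.
(Note m_2 − m_1² simplifies to c · σ⁴ = 0.196970 · 1.)

Var(X) = m_2 − m_1² = 1.196970 − 1 = 0.196970.


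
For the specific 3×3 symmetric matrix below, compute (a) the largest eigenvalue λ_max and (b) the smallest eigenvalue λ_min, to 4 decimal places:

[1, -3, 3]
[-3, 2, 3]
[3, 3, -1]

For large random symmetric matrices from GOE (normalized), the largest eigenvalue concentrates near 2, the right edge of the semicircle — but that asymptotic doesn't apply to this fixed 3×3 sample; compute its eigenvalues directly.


Since M is real symmetric, all three eigenvalues are real; they are the roots of det(λI − M) = λ³ − (tr M) λ² + s λ − det M, where s is the sum of the principal 2×2 minors.
tr M = 1 + 2 + (-1) = 2.
s = (1·2 − (-3)²) + (1·(-1) − 3²) + (2·(-1) − 3²) = -7 + (-10) + (-11) = -28.
det M (expand along row 1) = 1·(-11) − (-3)·(-6) + 3·(-15) = -74.
Characteristic polynomial: λ³ − 2λ² − 28λ + 74 = 0.
Substitute λ = y + (tr M)/3 = y + 0.666667 to remove the quadratic term: y³ + p·y + q = 0 with p = s − (tr M)²/3 = -29.333333 and q = −2(tr M)³/27 + (tr M)·s/3 − det M = 54.740741.
Three real roots ⇒ use the trigonometric (Viète) form: r = 2√(−p/3) = 6.253888, φ = arccos(3q/(p·r)) = arccos(-0.895201) = 2.679678 rad.
y_k = r·cos(φ/3 − 2πk/3) for k = 0, 1, 2 gives y = 3.920575, 2.259328, -6.179903.
λ_k = y_k + 0.666667 gives λ = 4.5872, 2.9260, -5.5132 (check: the sum is 2.0000 = tr M).

Hence λ_max = 4.5872 and λ_min = -5.5132.


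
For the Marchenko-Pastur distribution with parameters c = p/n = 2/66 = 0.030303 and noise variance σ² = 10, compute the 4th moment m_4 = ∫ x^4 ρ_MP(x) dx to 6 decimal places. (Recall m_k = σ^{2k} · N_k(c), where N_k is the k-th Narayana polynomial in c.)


E[X⁴] = σ⁸ (1 + 6c + 6c² + c³) (fourth MP moment). With σ² = 10 (so σ⁸ = 10000) and c = 2/66 = 0.030303: E[X⁴] = 10000 · (1 + 6·0.030303 + 6·(0.030303)² + (0.030303)³) = 10000 · 1.187356.

So E[X^4] = 11873.556502.


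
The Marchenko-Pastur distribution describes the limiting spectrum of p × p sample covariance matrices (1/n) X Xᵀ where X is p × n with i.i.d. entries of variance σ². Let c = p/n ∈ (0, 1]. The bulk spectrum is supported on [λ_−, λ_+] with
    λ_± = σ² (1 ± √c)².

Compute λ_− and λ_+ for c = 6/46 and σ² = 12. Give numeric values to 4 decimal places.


c = 6/46 = 0.130435; √c = 0.361158.
λ_− = σ² (1 − √c)² = 12 · (1 − 0.361158)² = 12 · (0.638842)² = 4.897436.
λ_+ = σ² (1 + √c)² = 12 · (1 + 0.361158)² = 12 · (1.361158)² = 22.232999.

Rounded to 4 decimal places: λ_− ≈ 4.8974, λ_+ ≈ 22.2330.


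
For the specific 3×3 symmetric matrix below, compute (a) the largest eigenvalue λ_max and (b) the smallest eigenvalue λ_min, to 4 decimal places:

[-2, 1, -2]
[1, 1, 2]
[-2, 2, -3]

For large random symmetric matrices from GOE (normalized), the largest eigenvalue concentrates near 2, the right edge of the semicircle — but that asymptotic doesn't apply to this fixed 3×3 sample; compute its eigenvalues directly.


Since M is real symmetric, all three eigenvalues are real; they are the roots of det(λI − M) = λ³ − (tr M) λ² + s λ − det M, where s is the sum of the principal 2×2 minors.
tr M = -2 + 1 + (-3) = -4.
s = ((-2)·1 − 1²) + ((-2)·(-3) − (-2)²) + (1·(-3) − 2²) = -3 + 2 + (-7) = -8.
det M (expand along row 1) = (-2)·(-7) − 1·1 + (-2)·4 = 5.
Characteristic polynomial: λ³ + 4λ² − 8λ − 5 = 0.
Substitute λ = y + (tr M)/3 = y − 1.333333 to remove the quadratic term: y³ + p·y + q = 0 with p = s − (tr M)²/3 = -13.333333 and q = −2(tr M)³/27 + (tr M)·s/3 − det M = 10.407407.
Three real roots ⇒ use the trigonometric (Viète) form: r = 2√(−p/3) = 4.216370, φ = arccos(3q/(p·r)) = arccos(-0.555375) = 2.159610 rad.
y_k = r·cos(φ/3 − 2πk/3) for k = 0, 1, 2 gives y = 3.170253, 0.822249, -3.992502.
λ_k = y_k − 1.333333 gives λ = 1.8369, -0.5111, -5.3258 (check: the sum is -4.0000 = tr M).

Hence λ_max = 1.8369 and λ_min = -5.3258.


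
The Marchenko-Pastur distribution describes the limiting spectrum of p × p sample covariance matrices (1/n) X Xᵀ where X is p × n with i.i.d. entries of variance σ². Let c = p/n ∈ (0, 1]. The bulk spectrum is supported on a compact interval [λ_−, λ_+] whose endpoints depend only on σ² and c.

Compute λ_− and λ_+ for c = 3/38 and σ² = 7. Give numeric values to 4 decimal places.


c = 3/38 = 0.078947; √c = 0.280976.
λ_− = σ² (1 − √c)² = 7 · (1 − 0.280976)² = 7 · (0.719024)² = 3.618971.
λ_+ = σ² (1 + √c)² = 7 · (1 + 0.280976)² = 7 · (1.280976)² = 11.486292.

Rounded to 4 decimal places: λ_− ≈ 3.6190, λ_+ ≈ 11.4863.


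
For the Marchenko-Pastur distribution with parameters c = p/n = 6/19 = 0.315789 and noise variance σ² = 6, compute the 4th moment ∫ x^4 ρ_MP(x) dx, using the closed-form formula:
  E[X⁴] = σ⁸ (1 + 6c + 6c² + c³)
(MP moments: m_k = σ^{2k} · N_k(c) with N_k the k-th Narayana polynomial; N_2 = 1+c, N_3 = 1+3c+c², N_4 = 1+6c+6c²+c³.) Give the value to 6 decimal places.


E[X⁴] = σ⁸ (1 + 6c + 6c² + c³) (fourth MP moment). With σ² = 6 (so σ⁸ = 1296) and c = 6/19 = 0.315789: E[X⁴] = 1296 · (1 + 6·0.315789 + 6·(0.315789)² + (0.315789)³) = 1296 · 3.524566.

So E[X^4] = 4567.837877.


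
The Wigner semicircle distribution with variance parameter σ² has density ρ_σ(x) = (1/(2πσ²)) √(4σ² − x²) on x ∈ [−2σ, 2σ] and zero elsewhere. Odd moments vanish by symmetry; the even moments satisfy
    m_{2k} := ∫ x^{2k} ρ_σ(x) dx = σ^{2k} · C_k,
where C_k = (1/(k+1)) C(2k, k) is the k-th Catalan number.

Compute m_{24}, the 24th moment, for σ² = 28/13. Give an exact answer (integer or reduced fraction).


By the scaled semicircle moment identity, m_{2k} = σ^{2k} · C_k with k = 12.
C_12 = (1/(k+1)) · C(2k, k) = (1/13) · C(24, 12) = (1/13) · 2704156 = 208012.
σ^{2k} = (σ²)^k = (28/13)^12 = 232218265089212416/23298085122481.

Therefore m_{24} = σ^{24} · C_12 = (232218265089212416/23298085122481) · 208012 = 48304185757737253076992/23298085122481.


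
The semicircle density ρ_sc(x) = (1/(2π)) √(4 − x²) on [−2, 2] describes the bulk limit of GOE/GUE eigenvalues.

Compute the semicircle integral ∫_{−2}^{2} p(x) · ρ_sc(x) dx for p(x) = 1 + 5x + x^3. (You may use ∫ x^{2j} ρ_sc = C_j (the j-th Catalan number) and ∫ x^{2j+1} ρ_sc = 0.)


Write p(x) = Σ a_i x^i, split into monomials and integrate each against ρ_sc separately.
Using ∫ x^{2j} ρ_sc = C_j = (1/(j+1)) C(2j, j) (Catalan numbers) and ∫ x^{2j+1} ρ_sc = 0 (odd monomials vanish by symmetry):
  i = 0 (even): a_0 · C_{0} = 1 · 1 = 1
  i = 1 (odd): ∫ x^1 ρ_sc = 0 (vanishes)
  i = 3 (odd): ∫ x^3 ρ_sc = 0 (vanishes)

Summing the contributions: ∫_{−2}^{2} p(x) ρ_sc(x) dx = 1.


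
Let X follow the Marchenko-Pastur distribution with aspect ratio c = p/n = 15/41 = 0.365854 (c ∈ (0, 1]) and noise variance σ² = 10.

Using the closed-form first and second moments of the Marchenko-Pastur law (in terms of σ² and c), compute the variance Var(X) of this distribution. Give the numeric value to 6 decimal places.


Recall the MP moments m_1 = E[X] = σ² and m_2 = E[X²] = σ⁴ (1 + c).
m_1 = E[X] = σ² = 10, so m_1² = 100.
m_2 = E[X²] = σ⁴ (1 + c) = 100 · (1 + 0.365854) = 100 · 1.365854 = 136.585366.
(Note m_2 − m_1² simplifies to c · σ⁴ = 0.365854 · 100.)

Var(X) = m_2 − m_1² = 136.585366 − 100 = 36.585366.


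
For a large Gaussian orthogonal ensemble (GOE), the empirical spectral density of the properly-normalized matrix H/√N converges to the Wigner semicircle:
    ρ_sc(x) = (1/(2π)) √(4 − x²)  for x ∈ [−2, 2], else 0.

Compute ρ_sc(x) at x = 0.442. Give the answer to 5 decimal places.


ρ_sc(x) = (1/(2π)) √(4 − x²). With x = 0.442:
  4 − x² = 4 − (0.442)² = 4 − 0.195364 = 3.804636.
  √(4 − x²) = 1.950548.
  1/(2π) = 0.159155.
  ρ_sc(0.442) = 0.159155 · 1.950548 = 0.310439.

Rounded to 5 decimal places: ρ_sc(0.442) ≈ 0.31044.


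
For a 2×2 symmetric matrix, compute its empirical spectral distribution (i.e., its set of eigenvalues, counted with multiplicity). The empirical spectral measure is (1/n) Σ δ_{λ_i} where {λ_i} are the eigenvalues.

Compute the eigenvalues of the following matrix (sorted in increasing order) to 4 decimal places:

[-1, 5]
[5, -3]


Since M is real symmetric, both eigenvalues are real; they are the roots of det(λI − M) = λ² − (tr M) λ + det M.
tr M = -1 + (-3) = -4.
det M = (-1)·(-3) − 5² = 3 − 25 = -22.
Characteristic polynomial: λ² + 4λ − 22 = 0.
Discriminant Δ = (tr M)² − 4·det M = 16 − (-88) = 104; √Δ = 10.198039.
λ = (tr M ± √Δ)/2 = (-4 ± 10.198039)/2, giving (tr M − √Δ)/2 = -7.0990 and (tr M + √Δ)/2 = 3.0990.

Eigenvalues sorted in increasing order: [-7.0990, 3.0990].


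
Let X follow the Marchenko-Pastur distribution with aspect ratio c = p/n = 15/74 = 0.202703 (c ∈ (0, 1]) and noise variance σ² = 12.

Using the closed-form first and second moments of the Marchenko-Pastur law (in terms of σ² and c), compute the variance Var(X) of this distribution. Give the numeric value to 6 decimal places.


Recall the MP moments m_1 = E[X] = σ² and m_2 = E[X²] = σ⁴ (1 + c).
m_1 = E[X] = σ² = 12, so m_1² = 144.
m_2 = E[X²] = σ⁴ (1 + c) = 144 · (1 + 0.202703) = 144 · 1.202703 = 173.189189.
(Note m_2 − m_1² simplifies to c · σ⁴ = 0.202703 · 144.)

Var(X) = m_2 − m_1² = 173.189189 − 144 = 29.189189.


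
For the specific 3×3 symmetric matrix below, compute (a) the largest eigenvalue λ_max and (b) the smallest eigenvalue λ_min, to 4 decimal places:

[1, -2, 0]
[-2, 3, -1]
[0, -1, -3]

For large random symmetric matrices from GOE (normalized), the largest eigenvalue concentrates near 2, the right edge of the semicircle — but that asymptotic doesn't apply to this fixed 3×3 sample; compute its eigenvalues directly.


Since M is real symmetric, all three eigenvalues are real; they are the roots of det(λI − M) = λ³ − (tr M) λ² + s λ − det M, where s is the sum of the principal 2×2 minors.
tr M = 1 + 3 + (-3) = 1.
s = (1·3 − (-2)²) + (1·(-3) − 0²) + (3·(-3) − (-1)²) = -1 + (-3) + (-10) = -14.
det M (expand along row 1) = 1·(-10) − (-2)·6 + 0·2 = 2.
Characteristic polynomial: λ³ − λ² − 14λ − 2 = 0.
Substitute λ = y + (tr M)/3 = y + 0.333333 to remove the quadratic term: y³ + p·y + q = 0 with p = s − (tr M)²/3 = -14.333333 and q = −2(tr M)³/27 + (tr M)·s/3 − det M = -6.740741.
Three real roots ⇒ use the trigonometric (Viète) form: r = 2√(−p/3) = 4.371626, φ = arccos(3q/(p·r)) = arccos(0.322730) = 1.242184 rad.
y_k = r·cos(φ/3 − 2πk/3) for k = 0, 1, 2 gives y = 4.002198, -0.477899, -3.524299.
λ_k = y_k + 0.333333 gives λ = 4.3355, -0.1446, -3.1910 (check: the sum is 1.0000 = tr M).

Hence λ_max = 4.3355 and λ_min = -3.1910.


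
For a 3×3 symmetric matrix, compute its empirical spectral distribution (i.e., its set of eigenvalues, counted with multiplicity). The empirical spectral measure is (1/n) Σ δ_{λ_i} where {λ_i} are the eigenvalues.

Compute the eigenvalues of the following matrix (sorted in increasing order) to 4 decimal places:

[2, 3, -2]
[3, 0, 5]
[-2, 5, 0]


Since M is real symmetric, all three eigenvalues are real; they are the roots of det(λI − M) = λ³ − (tr M) λ² + s λ − det M, where s is the sum of the principal 2×2 minors.
tr M = 2 + 0 + 0 = 2.
s = (2·0 − 3²) + (2·0 − (-2)²) + (0·0 − 5²) = -9 + (-4) + (-25) = -38.
det M (expand along row 1) = 2·(-25) − 3·10 + (-2)·15 = -110.
Characteristic polynomial: λ³ − 2λ² − 38λ + 110 = 0.
Substitute λ = y + (tr M)/3 = y + 0.666667 to remove the quadratic term: y³ + p·y + q = 0 with p = s − (tr M)²/3 = -39.333333 and q = −2(tr M)³/27 + (tr M)·s/3 − det M = 84.074074.
Three real roots ⇒ use the trigonometric (Viète) form: r = 2√(−p/3) = 7.241854, φ = arccos(3q/(p·r)) = arccos(-0.885468) = 2.658296 rad.
y_k = r·cos(φ/3 − 2πk/3) for k = 0, 1, 2 gives y = 4.580029, 2.568055, -7.148084.
λ_k = y_k + 0.666667 gives λ = 5.2467, 3.2347, -6.4814 (check: the sum is 2.0000 = tr M).

Eigenvalues sorted in increasing order: [-6.4814, 3.2347, 5.2467].


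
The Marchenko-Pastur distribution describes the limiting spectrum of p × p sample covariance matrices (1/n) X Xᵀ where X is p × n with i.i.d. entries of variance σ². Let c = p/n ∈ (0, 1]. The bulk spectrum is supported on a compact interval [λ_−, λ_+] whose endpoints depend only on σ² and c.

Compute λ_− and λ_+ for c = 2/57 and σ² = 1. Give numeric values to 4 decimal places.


c = 2/57 = 0.035088; √c = 0.187317.
λ_− = σ² (1 − √c)² = 1 · (1 − 0.187317)² = 1 · (0.812683)² = 0.660453.
λ_+ = σ² (1 + √c)² = 1 · (1 + 0.187317)² = 1 · (1.187317)² = 1.409722.

Rounded to 4 decimal places: λ_− ≈ 0.6605, λ_+ ≈ 1.4097.


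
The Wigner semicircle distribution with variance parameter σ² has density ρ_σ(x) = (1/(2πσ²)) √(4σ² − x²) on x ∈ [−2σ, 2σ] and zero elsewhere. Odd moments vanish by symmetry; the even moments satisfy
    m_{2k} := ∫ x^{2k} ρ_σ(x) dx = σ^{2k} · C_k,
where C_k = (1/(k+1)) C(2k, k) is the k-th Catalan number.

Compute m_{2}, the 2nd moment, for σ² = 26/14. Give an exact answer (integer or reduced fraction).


By the scaled semicircle moment identity, m_{2k} = σ^{2k} · C_k with k = 1.
C_1 = (1/(k+1)) · C(2k, k) = (1/2) · C(2, 1) = (1/2) · 2 = 1.
σ^{2k} = (σ²)^k = (26/14)^1 = 13/7.

Therefore m_{2} = σ^{2} · C_1 = (13/7) · 1 = 13/7.


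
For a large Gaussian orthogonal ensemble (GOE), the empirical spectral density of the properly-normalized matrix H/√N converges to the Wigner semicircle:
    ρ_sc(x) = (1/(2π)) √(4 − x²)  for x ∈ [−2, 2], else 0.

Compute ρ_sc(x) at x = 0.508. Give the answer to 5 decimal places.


ρ_sc(x) = (1/(2π)) √(4 − x²). With x = 0.508:
  4 − x² = 4 − (0.508)² = 4 − 0.258064 = 3.741936.
  √(4 − x²) = 1.934408.
  1/(2π) = 0.159155.
  ρ_sc(0.508) = 0.159155 · 1.934408 = 0.307871.

Rounded to 5 decimal places: ρ_sc(0.508) ≈ 0.30787.


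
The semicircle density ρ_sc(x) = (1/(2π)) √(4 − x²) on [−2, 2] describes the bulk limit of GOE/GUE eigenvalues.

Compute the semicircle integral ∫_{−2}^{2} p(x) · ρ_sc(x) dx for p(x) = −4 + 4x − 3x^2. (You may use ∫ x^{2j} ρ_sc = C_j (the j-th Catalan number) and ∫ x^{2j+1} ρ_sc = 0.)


Write p(x) = Σ a_i x^i, split into monomials and integrate each against ρ_sc separately.
Using ∫ x^{2j} ρ_sc = C_j = (1/(j+1)) C(2j, j) (Catalan numbers) and ∫ x^{2j+1} ρ_sc = 0 (odd monomials vanish by symmetry):
  i = 0 (even): a_0 · C_{0} = -4 · 1 = -4
  i = 1 (odd): ∫ x^1 ρ_sc = 0 (vanishes)
  i = 2 (even): a_2 · C_{1} = -3 · 1 = -3

Summing the contributions: ∫_{−2}^{2} p(x) ρ_sc(x) dx = (-4) + (-3) = -7.


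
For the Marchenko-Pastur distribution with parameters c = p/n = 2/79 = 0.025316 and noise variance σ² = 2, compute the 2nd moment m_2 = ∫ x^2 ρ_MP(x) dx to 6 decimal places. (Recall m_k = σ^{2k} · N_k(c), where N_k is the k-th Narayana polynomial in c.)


E[X²] = σ⁴ (1 + c) (second MP moment). With σ² = 2 (so σ⁴ = 4) and c = 2/79 = 0.025316: E[X²] = 4 · (1 + 0.025316) = 4 · 1.025316.

So E[X^2] = 4.101266.


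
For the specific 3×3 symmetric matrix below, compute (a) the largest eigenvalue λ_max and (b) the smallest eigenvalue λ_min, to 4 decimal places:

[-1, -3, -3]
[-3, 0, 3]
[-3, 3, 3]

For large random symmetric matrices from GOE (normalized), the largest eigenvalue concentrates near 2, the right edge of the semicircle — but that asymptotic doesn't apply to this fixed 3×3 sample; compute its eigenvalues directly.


Since M is real symmetric, all three eigenvalues are real; they are the roots of det(λI − M) = λ³ − (tr M) λ² + s λ − det M, where s is the sum of the principal 2×2 minors.
tr M = -1 + 0 + 3 = 2.
s = ((-1)·0 − (-3)²) + ((-1)·3 − (-3)²) + (0·3 − 3²) = -9 + (-12) + (-9) = -30.
det M (expand along row 1) = (-1)·(-9) − (-3)·0 + (-3)·(-9) = 36.
Characteristic polynomial: λ³ − 2λ² − 30λ − 36 = 0.
Substitute λ = y + (tr M)/3 = y + 0.666667 to remove the quadratic term: y³ + p·y + q = 0 with p = s − (tr M)²/3 = -31.333333 and q = −2(tr M)³/27 + (tr M)·s/3 − det M = -56.592593.
Three real roots ⇒ use the trigonometric (Viète) form: r = 2√(−p/3) = 6.463573, φ = arccos(3q/(p·r)) = arccos(0.838304) = 0.576631 rad.
y_k = r·cos(φ/3 − 2πk/3) for k = 0, 1, 2 gives y = 6.344542, -2.102963, -4.241579.
λ_k = y_k + 0.666667 gives λ = 7.0112, -1.4363, -3.5749 (check: the sum is 2.0000 = tr M).

Hence λ_max = 7.0112 and λ_min = -3.5749.


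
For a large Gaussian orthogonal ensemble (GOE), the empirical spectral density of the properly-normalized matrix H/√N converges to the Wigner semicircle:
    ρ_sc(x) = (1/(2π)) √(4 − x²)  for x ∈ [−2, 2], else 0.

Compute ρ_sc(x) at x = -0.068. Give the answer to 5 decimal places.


ρ_sc(x) = (1/(2π)) √(4 − x²). With x = -0.068:
  4 − x² = 4 − (-0.068)² = 4 − 0.004624 = 3.995376.
  √(4 − x²) = 1.998844.
  1/(2π) = 0.159155.
  ρ_sc(-0.068) = 0.159155 · 1.998844 = 0.318126.

Rounded to 5 decimal places: ρ_sc(-0.068) ≈ 0.31813.


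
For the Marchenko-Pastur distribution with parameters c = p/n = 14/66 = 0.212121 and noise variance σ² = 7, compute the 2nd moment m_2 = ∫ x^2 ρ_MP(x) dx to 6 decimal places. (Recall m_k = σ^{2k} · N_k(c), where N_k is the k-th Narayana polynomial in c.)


E[X²] = σ⁴ (1 + c) (second MP moment). With σ² = 7 (so σ⁴ = 49) and c = 14/66 = 0.212121: E[X²] = 49 · (1 + 0.212121) = 49 · 1.212121.

So E[X^2] = 59.393939.


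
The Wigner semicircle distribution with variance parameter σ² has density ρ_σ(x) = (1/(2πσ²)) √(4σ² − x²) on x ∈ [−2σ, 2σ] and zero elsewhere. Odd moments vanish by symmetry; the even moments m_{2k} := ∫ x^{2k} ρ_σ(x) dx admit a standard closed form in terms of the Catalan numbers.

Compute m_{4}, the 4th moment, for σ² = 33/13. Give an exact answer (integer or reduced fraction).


By the scaled semicircle moment identity, m_{2k} = σ^{2k} · C_k with k = 2.
C_2 = (1/(k+1)) · C(2k, k) = (1/3) · C(4, 2) = (1/3) · 6 = 2.
σ^{2k} = (σ²)^k = (33/13)^2 = 1089/169.

Therefore m_{4} = σ^{4} · C_2 = (1089/169) · 2 = 2178/169.


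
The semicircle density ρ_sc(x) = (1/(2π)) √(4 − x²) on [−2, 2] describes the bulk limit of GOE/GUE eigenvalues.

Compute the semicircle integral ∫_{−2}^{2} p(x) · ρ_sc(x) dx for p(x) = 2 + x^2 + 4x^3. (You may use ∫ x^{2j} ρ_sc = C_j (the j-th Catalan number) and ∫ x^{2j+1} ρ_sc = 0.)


Write p(x) = Σ a_i x^i, split into monomials and integrate each against ρ_sc separately.
Using ∫ x^{2j} ρ_sc = C_j = (1/(j+1)) C(2j, j) (Catalan numbers) and ∫ x^{2j+1} ρ_sc = 0 (odd monomials vanish by symmetry):
  i = 0 (even): a_0 · C_{0} = 2 · 1 = 2
  i = 2 (even): a_2 · C_{1} = 1 · 1 = 1
  i = 3 (odd): ∫ x^3 ρ_sc = 0 (vanishes)

Summing the contributions: ∫_{−2}^{2} p(x) ρ_sc(x) dx = 2 + 1 = 3.


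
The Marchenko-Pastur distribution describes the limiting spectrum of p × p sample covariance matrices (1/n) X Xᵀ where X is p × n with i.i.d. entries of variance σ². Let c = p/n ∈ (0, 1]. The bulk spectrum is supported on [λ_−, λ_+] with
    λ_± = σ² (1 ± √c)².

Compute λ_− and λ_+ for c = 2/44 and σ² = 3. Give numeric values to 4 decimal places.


c = 2/44 = 0.045455; √c = 0.213201.
λ_− = σ² (1 − √c)² = 3 · (1 − 0.213201)² = 3 · (0.786799)² = 1.857159.
λ_+ = σ² (1 + √c)² = 3 · (1 + 0.213201)² = 3 · (1.213201)² = 4.415568.

Rounded to 4 decimal places: λ_− ≈ 1.8572, λ_+ ≈ 4.4156.


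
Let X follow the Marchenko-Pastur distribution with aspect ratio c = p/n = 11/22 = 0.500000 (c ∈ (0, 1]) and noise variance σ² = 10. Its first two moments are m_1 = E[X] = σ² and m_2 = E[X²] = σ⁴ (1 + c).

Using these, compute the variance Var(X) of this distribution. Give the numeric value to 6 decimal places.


m_1 = E[X] = σ² = 10, so m_1² = 100.
m_2 = E[X²] = σ⁴ (1 + c) = 100 · (1 + 0.500000) = 100 · 1.500000 = 150.000000.
(Note m_2 − m_1² simplifies to c · σ⁴ = 0.500000 · 100.)

Var(X) = m_2 − m_1² = 150.000000 − 100 = 50.000000.


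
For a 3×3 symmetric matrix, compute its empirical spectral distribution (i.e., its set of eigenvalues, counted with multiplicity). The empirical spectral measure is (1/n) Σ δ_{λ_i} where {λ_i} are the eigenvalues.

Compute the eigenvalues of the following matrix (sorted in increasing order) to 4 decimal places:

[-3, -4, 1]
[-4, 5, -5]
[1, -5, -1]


Since M is real symmetric, all three eigenvalues are real; they are the roots of det(λI − M) = λ³ − (tr M) λ² + s λ − det M, where s is the sum of the principal 2×2 minors.
tr M = -3 + 5 + (-1) = 1.
s = ((-3)·5 − (-4)²) + ((-3)·(-1) − 1²) + (5·(-1) − (-5)²) = -31 + 2 + (-30) = -59.
det M (expand along row 1) = (-3)·(-30) − (-4)·9 + 1·15 = 141.
Characteristic polynomial: λ³ − λ² − 59λ − 141 = 0.
Substitute λ = y + (tr M)/3 = y + 0.333333 to remove the quadratic term: y³ + p·y + q = 0 with p = s − (tr M)²/3 = -59.333333 and q = −2(tr M)³/27 + (tr M)·s/3 − det M = -160.740741.
Three real roots ⇒ use the trigonometric (Viète) form: r = 2√(−p/3) = 8.894443, φ = arccos(3q/(p·r)) = arccos(0.913755) = 0.418364 rad.
y_k = r·cos(φ/3 − 2πk/3) for k = 0, 1, 2 gives y = 8.808095, -3.333333, -5.474762.
λ_k = y_k + 0.333333 gives λ = 9.1414, -3.0000, -5.1414 (check: the sum is 1.0000 = tr M).

Eigenvalues sorted in increasing order: [-5.1414, -3.0000, 9.1414].


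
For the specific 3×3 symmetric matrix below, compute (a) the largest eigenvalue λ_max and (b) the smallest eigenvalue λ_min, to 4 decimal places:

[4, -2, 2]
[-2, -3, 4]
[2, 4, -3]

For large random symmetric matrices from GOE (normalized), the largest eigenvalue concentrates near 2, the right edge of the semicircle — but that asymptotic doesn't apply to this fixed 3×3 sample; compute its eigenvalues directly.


Since M is real symmetric, all three eigenvalues are real; they are the roots of det(λI − M) = λ³ − (tr M) λ² + s λ − det M, where s is the sum of the principal 2×2 minors.
tr M = 4 + (-3) + (-3) = -2.
s = (4·(-3) − (-2)²) + (4·(-3) − 2²) + ((-3)·(-3) − 4²) = -16 + (-16) + (-7) = -39.
det M (expand along row 1) = 4·(-7) − (-2)·(-2) + 2·(-2) = -36.
Characteristic polynomial: λ³ + 2λ² − 39λ + 36 = 0.
Substitute λ = y + (tr M)/3 = y − 0.666667 to remove the quadratic term: y³ + p·y + q = 0 with p = s − (tr M)²/3 = -40.333333 and q = −2(tr M)³/27 + (tr M)·s/3 − det M = 62.592593.
Three real roots ⇒ use the trigonometric (Viète) form: r = 2√(−p/3) = 7.333333, φ = arccos(3q/(p·r)) = arccos(-0.634861) = 2.258625 rad.
y_k = r·cos(φ/3 − 2πk/3) for k = 0, 1, 2 gives y = 5.351325, 1.666667, -7.017992.
λ_k = y_k − 0.666667 gives λ = 4.6847, 1.0000, -7.6847 (check: the sum is -2.0000 = tr M).

Hence λ_max = 4.6847 and λ_min = -7.6847.


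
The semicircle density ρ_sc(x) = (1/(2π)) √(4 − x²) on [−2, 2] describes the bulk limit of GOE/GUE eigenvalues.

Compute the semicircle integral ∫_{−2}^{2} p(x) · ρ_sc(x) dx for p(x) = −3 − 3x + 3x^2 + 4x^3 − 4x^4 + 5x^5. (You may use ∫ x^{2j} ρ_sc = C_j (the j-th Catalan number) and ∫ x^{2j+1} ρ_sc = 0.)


Write p(x) = Σ a_i x^i, split into monomials and integrate each against ρ_sc separately.
Using ∫ x^{2j} ρ_sc = C_j = (1/(j+1)) C(2j, j) (Catalan numbers) and ∫ x^{2j+1} ρ_sc = 0 (odd monomials vanish by symmetry):
  i = 0 (even): a_0 · C_{0} = -3 · 1 = -3
  i = 1 (odd): ∫ x^1 ρ_sc = 0 (vanishes)
  i = 2 (even): a_2 · C_{1} = 3 · 1 = 3
  i = 3 (odd): ∫ x^3 ρ_sc = 0 (vanishes)
  i = 4 (even): a_4 · C_{2} = -4 · 2 = -8
  i = 5 (odd): ∫ x^5 ρ_sc = 0 (vanishes)

Summing the contributions: ∫_{−2}^{2} p(x) ρ_sc(x) dx = (-3) + 3 + (-8) = -8.


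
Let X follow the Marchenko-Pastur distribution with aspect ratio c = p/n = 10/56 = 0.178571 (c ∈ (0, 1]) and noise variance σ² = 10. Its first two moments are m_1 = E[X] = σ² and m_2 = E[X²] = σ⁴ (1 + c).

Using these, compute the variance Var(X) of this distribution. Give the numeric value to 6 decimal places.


m_1 = E[X] = σ² = 10, so m_1² = 100.
m_2 = E[X²] = σ⁴ (1 + c) = 100 · (1 + 0.178571) = 100 · 1.178571 = 117.857143.
(Note m_2 − m_1² simplifies to c · σ⁴ = 0.178571 · 100.)

Var(X) = m_2 − m_1² = 117.857143 − 100 = 17.857143.


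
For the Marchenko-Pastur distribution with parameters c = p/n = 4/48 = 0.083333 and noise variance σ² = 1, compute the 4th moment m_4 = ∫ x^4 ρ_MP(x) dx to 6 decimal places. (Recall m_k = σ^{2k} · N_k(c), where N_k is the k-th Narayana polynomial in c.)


E[X⁴] = σ⁸ (1 + 6c + 6c² + c³) (fourth MP moment). With σ² = 1 (so σ⁸ = 1) and c = 4/48 = 0.083333: E[X⁴] = 1 · (1 + 6·0.083333 + 6·(0.083333)² + (0.083333)³) = 1 · 1.542245.

So E[X^4] = 1.542245.


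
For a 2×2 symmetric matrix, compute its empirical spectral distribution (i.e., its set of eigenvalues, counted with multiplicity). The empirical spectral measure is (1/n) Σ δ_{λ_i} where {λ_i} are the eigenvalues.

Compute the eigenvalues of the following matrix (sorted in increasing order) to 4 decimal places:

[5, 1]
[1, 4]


Since M is real symmetric, both eigenvalues are real; they are the roots of det(λI − M) = λ² − (tr M) λ + det M.
tr M = 5 + 4 = 9.
det M = 5·4 − 1² = 20 − 1 = 19.
Characteristic polynomial: λ² − 9λ + 19 = 0.
Discriminant Δ = (tr M)² − 4·det M = 81 − 76 = 5; √Δ = 2.236068.
λ = (tr M ± √Δ)/2 = (9 ± 2.236068)/2, giving (tr M − √Δ)/2 = 3.3820 and (tr M + √Δ)/2 = 5.6180.

Eigenvalues sorted in increasing order: [3.3820, 5.6180].


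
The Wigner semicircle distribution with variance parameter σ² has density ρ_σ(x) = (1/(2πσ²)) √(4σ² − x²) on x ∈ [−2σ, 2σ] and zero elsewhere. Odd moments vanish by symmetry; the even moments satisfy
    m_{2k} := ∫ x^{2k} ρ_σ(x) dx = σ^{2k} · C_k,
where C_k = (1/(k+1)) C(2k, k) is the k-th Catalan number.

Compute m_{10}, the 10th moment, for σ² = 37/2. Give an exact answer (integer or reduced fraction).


By the scaled semicircle moment identity, m_{2k} = σ^{2k} · C_k with k = 5.
C_5 = (1/(k+1)) · C(2k, k) = (1/6) · C(10, 5) = (1/6) · 252 = 42.
σ^{2k} = (σ²)^k = (37/2)^5 = 69343957/32.

Therefore m_{10} = σ^{10} · C_5 = (69343957/32) · 42 = 1456223097/16.


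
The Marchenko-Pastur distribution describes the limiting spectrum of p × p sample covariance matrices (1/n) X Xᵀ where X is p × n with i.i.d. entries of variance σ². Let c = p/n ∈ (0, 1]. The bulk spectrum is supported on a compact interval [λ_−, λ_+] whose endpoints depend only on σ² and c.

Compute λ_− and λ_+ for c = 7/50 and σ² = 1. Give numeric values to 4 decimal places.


c = 7/50 = 0.140000; √c = 0.374166.
λ_− = σ² (1 − √c)² = 1 · (1 − 0.374166)² = 1 · (0.625834)² = 0.391669.
λ_+ = σ² (1 + √c)² = 1 · (1 + 0.374166)² = 1 · (1.374166)² = 1.888331.

Rounded to 4 decimal places: λ_− ≈ 0.3917, λ_+ ≈ 1.8883.


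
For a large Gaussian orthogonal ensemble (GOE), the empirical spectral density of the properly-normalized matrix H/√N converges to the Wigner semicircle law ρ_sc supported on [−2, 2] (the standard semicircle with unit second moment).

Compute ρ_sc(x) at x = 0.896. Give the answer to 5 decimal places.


ρ_sc(x) = (1/(2π)) √(4 − x²). With x = 0.896:
  4 − x² = 4 − (0.896)² = 4 − 0.802816 = 3.197184.
  √(4 − x²) = 1.788067.
  1/(2π) = 0.159155.
  ρ_sc(0.896) = 0.159155 · 1.788067 = 0.284580.

Rounded to 5 decimal places: ρ_sc(0.896) ≈ 0.28458.


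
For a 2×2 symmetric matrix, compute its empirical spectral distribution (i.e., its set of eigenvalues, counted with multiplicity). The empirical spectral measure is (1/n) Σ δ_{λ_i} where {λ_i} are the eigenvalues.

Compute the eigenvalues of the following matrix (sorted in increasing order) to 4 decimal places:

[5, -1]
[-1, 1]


Since M is real symmetric, both eigenvalues are real; they are the roots of det(λI − M) = λ² − (tr M) λ + det M.
tr M = 5 + 1 = 6.
det M = 5·1 − (-1)² = 5 − 1 = 4.
Characteristic polynomial: λ² − 6λ + 4 = 0.
Discriminant Δ = (tr M)² − 4·det M = 36 − 16 = 20; √Δ = 4.472136.
λ = (tr M ± √Δ)/2 = (6 ± 4.472136)/2, giving (tr M − √Δ)/2 = 0.7639 and (tr M + √Δ)/2 = 5.2361.

Eigenvalues sorted in increasing order: [0.7639, 5.2361].


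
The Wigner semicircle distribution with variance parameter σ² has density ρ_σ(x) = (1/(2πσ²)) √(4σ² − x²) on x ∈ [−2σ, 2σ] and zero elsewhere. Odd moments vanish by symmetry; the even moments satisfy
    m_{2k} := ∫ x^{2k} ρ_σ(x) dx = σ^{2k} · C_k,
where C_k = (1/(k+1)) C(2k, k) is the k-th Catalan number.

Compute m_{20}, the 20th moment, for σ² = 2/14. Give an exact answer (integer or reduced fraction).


By the scaled semicircle moment identity, m_{2k} = σ^{2k} · C_k with k = 10.
C_10 = (1/(k+1)) · C(2k, k) = (1/11) · C(20, 10) = (1/11) · 184756 = 16796.
σ^{2k} = (σ²)^k = (2/14)^10 = 1/282475249.

Therefore m_{20} = σ^{20} · C_10 = (1/282475249) · 16796 = 16796/282475249.


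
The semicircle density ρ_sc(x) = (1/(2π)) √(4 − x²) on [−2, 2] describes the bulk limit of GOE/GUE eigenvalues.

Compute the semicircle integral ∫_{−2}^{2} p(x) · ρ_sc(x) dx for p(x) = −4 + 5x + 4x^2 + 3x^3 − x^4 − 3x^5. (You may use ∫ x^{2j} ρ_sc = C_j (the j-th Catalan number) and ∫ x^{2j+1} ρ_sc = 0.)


Write p(x) = Σ a_i x^i, split into monomials and integrate each against ρ_sc separately.
Using ∫ x^{2j} ρ_sc = C_j = (1/(j+1)) C(2j, j) (Catalan numbers) and ∫ x^{2j+1} ρ_sc = 0 (odd monomials vanish by symmetry):
  i = 0 (even): a_0 · C_{0} = -4 · 1 = -4
  i = 1 (odd): ∫ x^1 ρ_sc = 0 (vanishes)
  i = 2 (even): a_2 · C_{1} = 4 · 1 = 4
  i = 3 (odd): ∫ x^3 ρ_sc = 0 (vanishes)
  i = 4 (even): a_4 · C_{2} = -1 · 2 = -2
  i = 5 (odd): ∫ x^5 ρ_sc = 0 (vanishes)

Summing the contributions: ∫_{−2}^{2} p(x) ρ_sc(x) dx = (-4) + 4 + (-2) = -2.


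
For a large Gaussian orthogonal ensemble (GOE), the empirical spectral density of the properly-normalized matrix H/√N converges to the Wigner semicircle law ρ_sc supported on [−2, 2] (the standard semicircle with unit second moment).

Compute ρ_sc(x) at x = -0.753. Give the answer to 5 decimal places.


ρ_sc(x) = (1/(2π)) √(4 − x²). With x = -0.753:
  4 − x² = 4 − (-0.753)² = 4 − 0.567009 = 3.432991.
  √(4 − x²) = 1.852833.
  1/(2π) = 0.159155.
  ρ_sc(-0.753) = 0.159155 · 1.852833 = 0.294888.

Rounded to 5 decimal places: ρ_sc(-0.753) ≈ 0.29489.


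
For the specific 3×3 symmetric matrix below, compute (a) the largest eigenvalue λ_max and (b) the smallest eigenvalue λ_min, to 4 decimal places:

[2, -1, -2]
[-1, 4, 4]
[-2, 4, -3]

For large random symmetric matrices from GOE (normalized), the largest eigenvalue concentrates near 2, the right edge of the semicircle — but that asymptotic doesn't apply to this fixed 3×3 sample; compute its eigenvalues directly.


Since M is real symmetric, all three eigenvalues are real; they are the roots of det(λI − M) = λ³ − (tr M) λ² + s λ − det M, where s is the sum of the principal 2×2 minors.
tr M = 2 + 4 + (-3) = 3.
s = (2·4 − (-1)²) + (2·(-3) − (-2)²) + (4·(-3) − 4²) = 7 + (-10) + (-28) = -31.
det M (expand along row 1) = 2·(-28) − (-1)·11 + (-2)·4 = -53.
Characteristic polynomial: λ³ − 3λ² − 31λ + 53 = 0.
Substitute λ = y + (tr M)/3 = y + 1.000000 to remove the quadratic term: y³ + p·y + q = 0 with p = s − (tr M)²/3 = -34.000000 and q = −2(tr M)³/27 + (tr M)·s/3 − det M = 20.000000.
Three real roots ⇒ use the trigonometric (Viète) form: r = 2√(−p/3) = 6.733003, φ = arccos(3q/(p·r)) = arccos(-0.262098) = 1.835992 rad.
y_k = r·cos(φ/3 − 2πk/3) for k = 0, 1, 2 gives y = 5.510978, 0.594412, -6.105391.
λ_k = y_k + 1.000000 gives λ = 6.5110, 1.5944, -5.1054 (check: the sum is 3.0000 = tr M).

Hence λ_max = 6.5110 and λ_min = -5.1054.


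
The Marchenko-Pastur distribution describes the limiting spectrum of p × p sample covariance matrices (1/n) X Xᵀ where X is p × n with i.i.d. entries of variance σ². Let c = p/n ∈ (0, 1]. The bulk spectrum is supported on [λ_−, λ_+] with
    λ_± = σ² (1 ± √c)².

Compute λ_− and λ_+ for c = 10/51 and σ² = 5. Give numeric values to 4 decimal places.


c = 10/51 = 0.196078; √c = 0.442807.
λ_− = σ² (1 − √c)² = 5 · (1 − 0.442807)² = 5 · (0.557193)² = 1.552318.
λ_+ = σ² (1 + √c)² = 5 · (1 + 0.442807)² = 5 · (1.442807)² = 10.408467.

Rounded to 4 decimal places: λ_− ≈ 1.5523, λ_+ ≈ 10.4085.


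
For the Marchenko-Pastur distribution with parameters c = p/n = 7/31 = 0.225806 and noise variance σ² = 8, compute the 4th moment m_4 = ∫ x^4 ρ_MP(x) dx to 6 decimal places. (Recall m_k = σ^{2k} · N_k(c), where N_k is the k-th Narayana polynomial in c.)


E[X⁴] = σ⁸ (1 + 6c + 6c² + c³) (fourth MP moment). With σ² = 8 (so σ⁸ = 4096) and c = 7/31 = 0.225806: E[X⁴] = 4096 · (1 + 6·0.225806 + 6·(0.225806)² + (0.225806)³) = 4096 · 2.672284.

So E[X^4] = 10945.673526.


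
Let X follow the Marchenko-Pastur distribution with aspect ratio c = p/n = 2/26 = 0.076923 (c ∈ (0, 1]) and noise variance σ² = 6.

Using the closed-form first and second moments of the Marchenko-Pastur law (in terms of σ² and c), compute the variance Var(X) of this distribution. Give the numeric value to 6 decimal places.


Recall the MP moments m_1 = E[X] = σ² and m_2 = E[X²] = σ⁴ (1 + c).
m_1 = E[X] = σ² = 6, so m_1² = 36.
m_2 = E[X²] = σ⁴ (1 + c) = 36 · (1 + 0.076923) = 36 · 1.076923 = 38.769231.
(Note m_2 − m_1² simplifies to c · σ⁴ = 0.076923 · 36.)

Var(X) = m_2 − m_1² = 38.769231 − 36 = 2.769231.


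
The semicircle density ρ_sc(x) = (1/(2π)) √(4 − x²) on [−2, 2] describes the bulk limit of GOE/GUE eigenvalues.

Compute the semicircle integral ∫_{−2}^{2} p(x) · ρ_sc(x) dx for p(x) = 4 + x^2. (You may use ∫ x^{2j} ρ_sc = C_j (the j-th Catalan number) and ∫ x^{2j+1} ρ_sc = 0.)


Write p(x) = Σ a_i x^i, split into monomials and integrate each against ρ_sc separately.
Using ∫ x^{2j} ρ_sc = C_j = (1/(j+1)) C(2j, j) (Catalan numbers) and ∫ x^{2j+1} ρ_sc = 0 (odd monomials vanish by symmetry):
  i = 0 (even): a_0 · C_{0} = 4 · 1 = 4
  i = 2 (even): a_2 · C_{1} = 1 · 1 = 1

Summing the contributions: ∫_{−2}^{2} p(x) ρ_sc(x) dx = 4 + 1 = 5.


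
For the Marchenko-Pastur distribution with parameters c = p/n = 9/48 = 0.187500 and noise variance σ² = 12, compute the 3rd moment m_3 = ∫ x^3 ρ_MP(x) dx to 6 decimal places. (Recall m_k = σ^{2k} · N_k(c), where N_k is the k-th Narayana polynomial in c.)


E[X³] = σ⁶ (1 + 3c + c²) (third MP moment). With σ² = 12 (so σ⁶ = 1728) and c = 9/48 = 0.187500: E[X³] = 1728 · (1 + 3·0.187500 + (0.187500)²) = 1728 · 1.597656.

So E[X^3] = 2760.750000.


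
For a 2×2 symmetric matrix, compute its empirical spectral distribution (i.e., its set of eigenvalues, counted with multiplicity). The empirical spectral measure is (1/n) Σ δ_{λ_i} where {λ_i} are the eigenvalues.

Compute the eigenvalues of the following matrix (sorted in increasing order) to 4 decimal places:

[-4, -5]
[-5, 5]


Since M is real symmetric, both eigenvalues are real; they are the roots of det(λI − M) = λ² − (tr M) λ + det M.
tr M = -4 + 5 = 1.
det M = (-4)·5 − (-5)² = -20 − 25 = -45.
Characteristic polynomial: λ² − λ − 45 = 0.
Discriminant Δ = (tr M)² − 4·det M = 1 − (-180) = 181; √Δ = 13.453624.
λ = (tr M ± √Δ)/2 = (1 ± 13.453624)/2, giving (tr M − √Δ)/2 = -6.2268 and (tr M + √Δ)/2 = 7.2268.

Eigenvalues sorted in increasing order: [-6.2268, 7.2268].


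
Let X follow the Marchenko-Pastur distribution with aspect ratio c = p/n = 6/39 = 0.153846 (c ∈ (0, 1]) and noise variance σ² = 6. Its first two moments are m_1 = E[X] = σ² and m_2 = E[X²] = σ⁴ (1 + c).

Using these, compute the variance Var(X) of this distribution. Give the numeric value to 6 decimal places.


m_1 = E[X] = σ² = 6, so m_1² = 36.
m_2 = E[X²] = σ⁴ (1 + c) = 36 · (1 + 0.153846) = 36 · 1.153846 = 41.538462.
(Note m_2 − m_1² simplifies to c · σ⁴ = 0.153846 · 36.)

Var(X) = m_2 − m_1² = 41.538462 − 36 = 5.538462.


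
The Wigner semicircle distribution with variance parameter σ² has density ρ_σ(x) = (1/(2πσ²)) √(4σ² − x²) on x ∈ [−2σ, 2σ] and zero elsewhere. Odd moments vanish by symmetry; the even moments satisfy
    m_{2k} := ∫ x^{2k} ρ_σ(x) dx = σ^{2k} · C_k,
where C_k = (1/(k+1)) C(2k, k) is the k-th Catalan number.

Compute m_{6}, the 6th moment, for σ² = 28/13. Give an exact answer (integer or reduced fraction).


By the scaled semicircle moment identity, m_{2k} = σ^{2k} · C_k with k = 3.
C_3 = (1/(k+1)) · C(2k, k) = (1/4) · C(6, 3) = (1/4) · 20 = 5.
σ^{2k} = (σ²)^k = (28/13)^3 = 21952/2197.

Therefore m_{6} = σ^{6} · C_3 = (21952/2197) · 5 = 109760/2197.


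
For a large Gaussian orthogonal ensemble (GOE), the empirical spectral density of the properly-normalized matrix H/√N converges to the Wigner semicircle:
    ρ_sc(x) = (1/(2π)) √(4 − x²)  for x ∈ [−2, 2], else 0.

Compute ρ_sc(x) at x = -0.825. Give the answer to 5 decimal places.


ρ_sc(x) = (1/(2π)) √(4 − x²). With x = -0.825:
  4 − x² = 4 − (-0.825)² = 4 − 0.680625 = 3.319375.
  √(4 − x²) = 1.821915.
  1/(2π) = 0.159155.
  ρ_sc(-0.825) = 0.159155 · 1.821915 = 0.289967.

Rounded to 5 decimal places: ρ_sc(-0.825) ≈ 0.28997.


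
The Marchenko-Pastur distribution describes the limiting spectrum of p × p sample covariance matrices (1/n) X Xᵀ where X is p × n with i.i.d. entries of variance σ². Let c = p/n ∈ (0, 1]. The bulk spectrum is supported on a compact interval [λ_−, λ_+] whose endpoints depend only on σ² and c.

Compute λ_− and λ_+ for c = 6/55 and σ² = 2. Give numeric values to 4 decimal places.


c = 6/55 = 0.109091; √c = 0.330289.
λ_− = σ² (1 − √c)² = 2 · (1 − 0.330289)² = 2 · (0.669711)² = 0.897025.
λ_+ = σ² (1 + √c)² = 2 · (1 + 0.330289)² = 2 · (1.330289)² = 3.539338.

Rounded to 4 decimal places: λ_− ≈ 0.8970, λ_+ ≈ 3.5393.


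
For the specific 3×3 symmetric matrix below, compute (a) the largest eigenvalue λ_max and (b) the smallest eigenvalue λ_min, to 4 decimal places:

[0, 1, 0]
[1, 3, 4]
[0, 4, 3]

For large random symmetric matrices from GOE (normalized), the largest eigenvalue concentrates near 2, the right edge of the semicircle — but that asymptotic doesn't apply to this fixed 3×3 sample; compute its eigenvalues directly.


Since M is real symmetric, all three eigenvalues are real; they are the roots of det(λI − M) = λ³ − (tr M) λ² + s λ − det M, where s is the sum of the principal 2×2 minors.
tr M = 0 + 3 + 3 = 6.
s = (0·3 − 1²) + (0·3 − 0²) + (3·3 − 4²) = -1 + 0 + (-7) = -8.
det M (expand along row 1) = 0·(-7) − 1·3 + 0·4 = -3.
Characteristic polynomial: λ³ − 6λ² − 8λ + 3 = 0.
Substitute λ = y + (tr M)/3 = y + 2.000000 to remove the quadratic term: y³ + p·y + q = 0 with p = s − (tr M)²/3 = -20.000000 and q = −2(tr M)³/27 + (tr M)·s/3 − det M = -29.000000.
Three real roots ⇒ use the trigonometric (Viète) form: r = 2√(−p/3) = 5.163978, φ = arccos(3q/(p·r)) = arccos(0.842374) = 0.569123 rad.
y_k = r·cos(φ/3 − 2πk/3) for k = 0, 1, 2 gives y = 5.071333, -1.692348, -3.378985.
λ_k = y_k + 2.000000 gives λ = 7.0713, 0.3077, -1.3790 (check: the sum is 6.0000 = tr M).

Hence λ_max = 7.0713 and λ_min = -1.3790.
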